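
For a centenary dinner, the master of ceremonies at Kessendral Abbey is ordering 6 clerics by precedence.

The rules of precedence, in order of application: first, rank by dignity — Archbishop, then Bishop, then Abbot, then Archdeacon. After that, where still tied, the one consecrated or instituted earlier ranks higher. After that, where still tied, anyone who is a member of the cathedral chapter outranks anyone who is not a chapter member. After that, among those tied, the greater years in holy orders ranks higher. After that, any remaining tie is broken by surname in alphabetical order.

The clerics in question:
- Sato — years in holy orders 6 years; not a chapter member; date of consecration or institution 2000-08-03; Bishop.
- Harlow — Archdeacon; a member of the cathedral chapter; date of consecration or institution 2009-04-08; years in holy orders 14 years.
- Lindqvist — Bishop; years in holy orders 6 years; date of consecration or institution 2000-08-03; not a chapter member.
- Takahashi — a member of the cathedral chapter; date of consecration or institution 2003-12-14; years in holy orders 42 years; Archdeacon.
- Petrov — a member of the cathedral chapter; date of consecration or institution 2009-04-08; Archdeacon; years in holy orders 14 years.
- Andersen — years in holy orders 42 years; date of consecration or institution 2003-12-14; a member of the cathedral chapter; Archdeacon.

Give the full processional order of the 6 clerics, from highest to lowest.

Lindqvist, Sato, Andersen, Takahashi, Harlow, Petrov

By dignity: Lindqvist and Sato (Bishop); then Andersen, Takahashi, Harlow and Petrov (Archdeacon).
Lindqvist and Sato both have date of consecration or institution 2000-08-03, so the next rule applies.
Lindqvist and Sato are each not a chapter member, so the next rule applies.
Lindqvist and Sato both have years in holy orders 6 years, so the next rule applies.
Among Lindqvist and Sato, alphabetically by surname: Lindqvist before Sato.
Among Andersen, Takahashi, Harlow and Petrov, by date of consecration or institution (earlier first): Andersen and Takahashi (2003-12-14) before Harlow and Petrov (2009-04-08).
Andersen and Takahashi are each a member of the cathedral chapter, so the next rule applies.
Andersen and Takahashi both have years in holy orders 42 years, so the next rule applies.
Among Andersen and Takahashi, alphabetically by surname: Andersen before Takahashi.
Harlow and Petrov are each a member of the cathedral chapter, so the next rule applies.
Harlow and Petrov both have years in holy orders 14 years, so the next rule applies.
Among Harlow and Petrov, alphabetically by surname: Harlow before Petrov.
Full order: Lindqvist, Sato, Andersen, Takahashi, Harlow, Petrov.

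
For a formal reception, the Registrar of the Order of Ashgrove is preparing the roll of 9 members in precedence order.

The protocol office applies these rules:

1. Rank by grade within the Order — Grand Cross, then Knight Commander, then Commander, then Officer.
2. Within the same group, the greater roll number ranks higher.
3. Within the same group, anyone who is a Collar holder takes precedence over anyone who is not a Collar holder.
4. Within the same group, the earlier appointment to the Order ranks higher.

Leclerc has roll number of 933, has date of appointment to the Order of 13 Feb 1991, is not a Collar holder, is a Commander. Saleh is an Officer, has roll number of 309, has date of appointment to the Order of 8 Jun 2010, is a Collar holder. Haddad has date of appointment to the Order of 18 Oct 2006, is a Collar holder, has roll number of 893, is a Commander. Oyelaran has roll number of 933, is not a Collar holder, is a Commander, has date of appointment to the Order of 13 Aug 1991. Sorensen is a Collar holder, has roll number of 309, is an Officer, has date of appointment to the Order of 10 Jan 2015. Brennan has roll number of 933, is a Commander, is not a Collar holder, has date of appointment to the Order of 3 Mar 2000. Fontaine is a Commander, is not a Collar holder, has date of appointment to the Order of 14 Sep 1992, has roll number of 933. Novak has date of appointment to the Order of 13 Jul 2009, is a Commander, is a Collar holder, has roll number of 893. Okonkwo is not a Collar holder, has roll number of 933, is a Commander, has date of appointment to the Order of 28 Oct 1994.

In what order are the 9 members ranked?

By grade within the Order: Leclerc, Oyelaran, Fontaine, Okonkwo, Brennan, Haddad and Novak (Commander); then Saleh and Sorensen (Officer).
Among Leclerc, Oyelaran, Fontaine, Okonkwo, Brennan, Haddad and Novak, by roll number (higher first): Leclerc, Oyelaran, Fontaine, Okonkwo and Brennan (933) before Haddad and Novak (893).
Leclerc, Oyelaran, Fontaine, Okonkwo and Brennan are each not a Collar holder, so the next rule applies.
Among Leclerc, Oyelaran, Fontaine, Okonkwo and Brennan, by date of appointment to the Order (earlier first): Leclerc (13 Feb 1991) before Oyelaran (13 Aug 1991) before Fontaine (14 Sep 1992) before Okonkwo (28 Oct 1994) before Brennan (3 Mar 2000).
Haddad and Novak are each a Collar holder, so the next rule applies.
Among Haddad and Novak, by date of appointment to the Order (earlier first): Haddad (18 Oct 2006) before Novak (13 Jul 2009).
Saleh and Sorensen both have roll number 309, so the next rule applies.
Saleh and Sorensen are each a Collar holder, so the next rule applies.
Among Saleh and Sorensen, by date of appointment to the Order (earlier first): Saleh (8 Jun 2010) before Sorensen (10 Jan 2015).
Full order: Leclerc, Oyelaran, Fontaine, Okonkwo, Brennan, Haddad, Novak, Saleh, Sorensen.

Leclerc, Oyelaran, Fontaine, Okonkwo, Brennan, Haddad, Novak, Saleh, Sorensen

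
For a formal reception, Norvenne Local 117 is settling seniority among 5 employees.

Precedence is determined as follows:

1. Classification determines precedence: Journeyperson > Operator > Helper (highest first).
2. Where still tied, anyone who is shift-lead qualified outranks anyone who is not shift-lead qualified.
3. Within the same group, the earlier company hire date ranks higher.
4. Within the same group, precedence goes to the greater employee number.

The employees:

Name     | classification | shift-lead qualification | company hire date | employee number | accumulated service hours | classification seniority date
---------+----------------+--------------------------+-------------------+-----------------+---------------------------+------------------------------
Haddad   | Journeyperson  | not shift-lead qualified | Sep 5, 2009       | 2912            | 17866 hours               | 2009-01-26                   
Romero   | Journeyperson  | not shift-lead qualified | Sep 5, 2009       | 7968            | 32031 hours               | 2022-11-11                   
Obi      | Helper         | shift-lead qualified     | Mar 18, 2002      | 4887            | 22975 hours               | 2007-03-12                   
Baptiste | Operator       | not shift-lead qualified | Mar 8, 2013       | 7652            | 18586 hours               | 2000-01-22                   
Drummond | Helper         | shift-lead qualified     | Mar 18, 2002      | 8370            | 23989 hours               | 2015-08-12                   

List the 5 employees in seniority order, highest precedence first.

Romero, Haddad, Baptiste, Drummond, Obi

By classification: Romero and Haddad (Journeyperson); then Baptiste (Operator); then Drummond and Obi (Helper).
Romero and Haddad are each not shift-lead qualified, so the next rule applies.
Romero and Haddad both have company hire date Sep 5, 2009, so the next rule applies.
Among Romero and Haddad, by employee number (higher first): Romero (7968) before Haddad (2912).
Drummond and Obi are each shift-lead qualified, so the next rule applies.
Drummond and Obi both have company hire date Mar 18, 2002, so the next rule applies.
Among Drummond and Obi, by employee number (higher first): Drummond (8370) before Obi (4887).
Full order: Romero, Haddad, Baptiste, Drummond, Obi.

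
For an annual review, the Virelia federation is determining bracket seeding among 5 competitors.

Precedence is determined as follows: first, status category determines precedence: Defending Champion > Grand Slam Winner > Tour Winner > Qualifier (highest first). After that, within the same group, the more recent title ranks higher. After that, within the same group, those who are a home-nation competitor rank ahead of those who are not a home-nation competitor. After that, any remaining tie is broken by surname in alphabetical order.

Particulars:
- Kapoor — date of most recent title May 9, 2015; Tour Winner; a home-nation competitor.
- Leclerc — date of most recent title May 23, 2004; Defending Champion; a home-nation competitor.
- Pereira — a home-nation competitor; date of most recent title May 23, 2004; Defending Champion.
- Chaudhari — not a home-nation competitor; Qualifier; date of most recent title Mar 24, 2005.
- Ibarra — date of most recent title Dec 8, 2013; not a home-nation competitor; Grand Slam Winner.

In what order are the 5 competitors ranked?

Leclerc, Pereira, Ibarra, Kapoor, Chaudhari

By status category: Leclerc and Pereira (Defending Champion); then Ibarra (Grand Slam Winner); then Kapoor (Tour Winner); then Chaudhari (Qualifier).
Leclerc and Pereira both have date of most recent title May 23, 2004, so the next rule applies.
Leclerc and Pereira are each a home-nation competitor, so the next rule applies.
Among Leclerc and Pereira, alphabetically by surname: Leclerc before Pereira.
Full order: Leclerc, Pereira, Ibarra, Kapoor, Chaudhari.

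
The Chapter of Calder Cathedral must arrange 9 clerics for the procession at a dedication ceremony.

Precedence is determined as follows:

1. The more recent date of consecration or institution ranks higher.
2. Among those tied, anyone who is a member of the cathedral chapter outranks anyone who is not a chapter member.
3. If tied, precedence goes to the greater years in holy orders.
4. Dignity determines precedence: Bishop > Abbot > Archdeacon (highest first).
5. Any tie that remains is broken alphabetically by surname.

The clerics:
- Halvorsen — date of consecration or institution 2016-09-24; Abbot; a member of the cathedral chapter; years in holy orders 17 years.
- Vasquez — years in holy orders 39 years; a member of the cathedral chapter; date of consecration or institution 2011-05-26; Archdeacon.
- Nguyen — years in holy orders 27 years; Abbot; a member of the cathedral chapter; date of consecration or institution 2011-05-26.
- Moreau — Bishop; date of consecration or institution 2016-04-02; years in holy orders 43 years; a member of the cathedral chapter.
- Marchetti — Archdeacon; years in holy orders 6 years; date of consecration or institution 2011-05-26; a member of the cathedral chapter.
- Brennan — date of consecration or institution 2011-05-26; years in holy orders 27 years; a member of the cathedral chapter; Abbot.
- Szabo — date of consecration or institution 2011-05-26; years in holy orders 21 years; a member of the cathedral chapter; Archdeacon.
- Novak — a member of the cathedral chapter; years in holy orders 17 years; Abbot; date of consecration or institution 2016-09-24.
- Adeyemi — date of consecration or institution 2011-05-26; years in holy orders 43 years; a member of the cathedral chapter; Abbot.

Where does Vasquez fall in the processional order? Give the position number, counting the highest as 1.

By date of consecration or institution (later first): Halvorsen and Novak (both 2016-09-24); then Moreau (2016-04-02); then Adeyemi, Vasquez, Brennan, Nguyen, Szabo and Marchetti (each 2011-05-26).
Halvorsen and Novak are each a member of the cathedral chapter, so the next rule applies.
Halvorsen and Novak both have years in holy orders 17 years, so the next rule applies.
Halvorsen and Novak are each Abbot, so the next rule applies.
Among Halvorsen and Novak, alphabetically by surname: Halvorsen before Novak.
Adeyemi, Vasquez, Brennan, Nguyen, Szabo and Marchetti are each a member of the cathedral chapter, so the next rule applies.
Among Adeyemi, Vasquez, Brennan, Nguyen, Szabo and Marchetti, by years in holy orders (higher first): Adeyemi (43 years) before Vasquez (39 years) before Brennan and Nguyen (27 years) before Szabo (21 years) before Marchetti (6 years).
Brennan and Nguyen are each Abbot, so the next rule applies.
Among Brennan and Nguyen, alphabetically by surname: Brennan before Nguyen.
Order: Halvorsen, Novak, Moreau, Adeyemi, Vasquez, Brennan, Nguyen, Szabo, Marchetti. So position 5.

5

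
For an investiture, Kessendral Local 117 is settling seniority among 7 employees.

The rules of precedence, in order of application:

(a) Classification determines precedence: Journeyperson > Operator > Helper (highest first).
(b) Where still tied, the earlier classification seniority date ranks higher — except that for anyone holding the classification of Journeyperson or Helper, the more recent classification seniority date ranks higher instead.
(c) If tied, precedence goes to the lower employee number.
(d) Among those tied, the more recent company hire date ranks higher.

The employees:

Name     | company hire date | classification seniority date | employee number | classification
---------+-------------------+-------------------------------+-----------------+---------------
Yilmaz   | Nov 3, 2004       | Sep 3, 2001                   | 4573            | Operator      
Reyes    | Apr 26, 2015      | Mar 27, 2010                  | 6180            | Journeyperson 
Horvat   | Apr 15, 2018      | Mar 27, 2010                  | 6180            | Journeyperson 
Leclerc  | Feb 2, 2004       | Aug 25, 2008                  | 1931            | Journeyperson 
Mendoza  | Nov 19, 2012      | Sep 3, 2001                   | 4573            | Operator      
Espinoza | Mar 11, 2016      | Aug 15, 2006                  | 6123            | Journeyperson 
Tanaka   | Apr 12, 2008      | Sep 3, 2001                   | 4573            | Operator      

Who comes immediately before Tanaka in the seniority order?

By classification: Horvat, Reyes, Leclerc and Espinoza (Journeyperson); then Mendoza, Tanaka and Yilmaz (Operator).
Among Horvat, Reyes, Leclerc and Espinoza, by classification seniority date (later first) (reversed rule for this group): Horvat and Reyes (Mar 27, 2010) before Leclerc (Aug 25, 2008) before Espinoza (Aug 15, 2006).
Horvat and Reyes both have employee number 6180, so the next rule applies.
Among Horvat and Reyes, by company hire date (later first): Horvat (Apr 15, 2018) before Reyes (Apr 26, 2015).
Mendoza, Tanaka and Yilmaz all have classification seniority date Sep 3, 2001, so the next rule applies.
Mendoza, Tanaka and Yilmaz all have employee number 4573, so the next rule applies.
Among Mendoza, Tanaka and Yilmaz, by company hire date (later first): Mendoza (Nov 19, 2012) before Tanaka (Apr 12, 2008) before Yilmaz (Nov 3, 2004).
Order: Horvat, Reyes, Leclerc, Espinoza, Mendoza, Tanaka, Yilmaz.

Mendoza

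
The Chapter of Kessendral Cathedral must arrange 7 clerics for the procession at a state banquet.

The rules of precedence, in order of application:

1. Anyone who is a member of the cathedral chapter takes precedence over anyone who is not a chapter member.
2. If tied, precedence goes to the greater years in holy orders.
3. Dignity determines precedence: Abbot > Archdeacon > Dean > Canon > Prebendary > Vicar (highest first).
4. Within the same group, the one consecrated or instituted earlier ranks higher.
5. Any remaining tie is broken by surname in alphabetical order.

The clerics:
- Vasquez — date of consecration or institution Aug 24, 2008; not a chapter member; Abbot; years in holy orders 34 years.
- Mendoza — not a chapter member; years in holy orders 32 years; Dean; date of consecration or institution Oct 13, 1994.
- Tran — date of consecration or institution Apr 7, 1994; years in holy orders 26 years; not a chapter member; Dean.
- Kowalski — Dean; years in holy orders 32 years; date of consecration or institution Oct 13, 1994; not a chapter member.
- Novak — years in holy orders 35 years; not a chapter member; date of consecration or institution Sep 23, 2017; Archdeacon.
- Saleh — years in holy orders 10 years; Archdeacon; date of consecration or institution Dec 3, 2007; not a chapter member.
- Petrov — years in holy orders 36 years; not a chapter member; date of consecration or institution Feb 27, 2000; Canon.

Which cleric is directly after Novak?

Vasquez

By the first rule: Petrov, Novak, Vasquez, Kowalski, Mendoza, Tran and Saleh (each not a chapter member).
Among Petrov, Novak, Vasquez, Kowalski, Mendoza, Tran and Saleh, by years in holy orders (higher first): Petrov (36 years) before Novak (35 years) before Vasquez (34 years) before Kowalski and Mendoza (32 years) before Tran (26 years) before Saleh (10 years).
Kowalski and Mendoza are each Dean, so the next rule applies.
Kowalski and Mendoza both have date of consecration or institution Oct 13, 1994, so the next rule applies.
Among Kowalski and Mendoza, alphabetically by surname: Kowalski before Mendoza.
Order: Petrov, Novak, Vasquez, Kowalski, Mendoza, Tran, Saleh.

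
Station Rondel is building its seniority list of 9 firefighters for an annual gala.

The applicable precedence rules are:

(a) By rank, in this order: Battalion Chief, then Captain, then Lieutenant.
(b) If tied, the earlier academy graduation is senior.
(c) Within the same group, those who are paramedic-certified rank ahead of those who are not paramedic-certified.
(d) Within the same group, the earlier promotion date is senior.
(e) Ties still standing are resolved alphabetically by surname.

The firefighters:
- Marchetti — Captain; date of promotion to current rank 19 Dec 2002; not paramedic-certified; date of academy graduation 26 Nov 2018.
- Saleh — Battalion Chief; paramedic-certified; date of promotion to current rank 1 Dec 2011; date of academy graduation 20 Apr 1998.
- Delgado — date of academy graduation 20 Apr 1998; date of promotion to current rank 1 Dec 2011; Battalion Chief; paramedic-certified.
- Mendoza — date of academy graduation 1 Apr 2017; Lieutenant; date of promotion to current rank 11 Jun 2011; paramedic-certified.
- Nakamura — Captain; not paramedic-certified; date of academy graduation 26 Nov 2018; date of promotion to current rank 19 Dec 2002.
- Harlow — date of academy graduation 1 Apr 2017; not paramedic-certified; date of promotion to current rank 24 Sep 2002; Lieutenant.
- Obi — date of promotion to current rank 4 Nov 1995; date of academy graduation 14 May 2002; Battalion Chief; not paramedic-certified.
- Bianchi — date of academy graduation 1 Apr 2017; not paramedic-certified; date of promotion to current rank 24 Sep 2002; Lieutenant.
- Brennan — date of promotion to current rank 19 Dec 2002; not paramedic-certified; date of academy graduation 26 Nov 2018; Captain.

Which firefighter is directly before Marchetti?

By rank: Delgado, Saleh and Obi (Battalion Chief); then Brennan, Marchetti and Nakamura (Captain); then Mendoza, Bianchi and Harlow (Lieutenant).
Among Delgado, Saleh and Obi, by date of academy graduation (earlier first): Delgado and Saleh (20 Apr 1998) before Obi (14 May 2002).
Delgado and Saleh are each paramedic-certified, so the next rule applies.
Delgado and Saleh both have date of promotion to current rank 1 Dec 2011, so the next rule applies.
Among Delgado and Saleh, alphabetically by surname: Delgado before Saleh.
Brennan, Marchetti and Nakamura all have date of academy graduation 26 Nov 2018, so the next rule applies.
Brennan, Marchetti and Nakamura are each not paramedic-certified, so the next rule applies.
Brennan, Marchetti and Nakamura all have date of promotion to current rank 19 Dec 2002, so the next rule applies.
Among Brennan, Marchetti and Nakamura, alphabetically by surname: Brennan before Marchetti before Nakamura.
Mendoza, Bianchi and Harlow all have date of academy graduation 1 Apr 2017, so the next rule applies.
Among Mendoza, Bianchi and Harlow, paramedic-certified before not paramedic-certified: Mendoza (paramedic-certified) before Bianchi and Harlow (not paramedic-certified).
Bianchi and Harlow both have date of promotion to current rank 24 Sep 2002, so the next rule applies.
Among Bianchi and Harlow, alphabetically by surname: Bianchi before Harlow.
Order: Delgado, Saleh, Obi, Brennan, Marchetti, Nakamura, Mendoza, Bianchi, Harlow.

Brennan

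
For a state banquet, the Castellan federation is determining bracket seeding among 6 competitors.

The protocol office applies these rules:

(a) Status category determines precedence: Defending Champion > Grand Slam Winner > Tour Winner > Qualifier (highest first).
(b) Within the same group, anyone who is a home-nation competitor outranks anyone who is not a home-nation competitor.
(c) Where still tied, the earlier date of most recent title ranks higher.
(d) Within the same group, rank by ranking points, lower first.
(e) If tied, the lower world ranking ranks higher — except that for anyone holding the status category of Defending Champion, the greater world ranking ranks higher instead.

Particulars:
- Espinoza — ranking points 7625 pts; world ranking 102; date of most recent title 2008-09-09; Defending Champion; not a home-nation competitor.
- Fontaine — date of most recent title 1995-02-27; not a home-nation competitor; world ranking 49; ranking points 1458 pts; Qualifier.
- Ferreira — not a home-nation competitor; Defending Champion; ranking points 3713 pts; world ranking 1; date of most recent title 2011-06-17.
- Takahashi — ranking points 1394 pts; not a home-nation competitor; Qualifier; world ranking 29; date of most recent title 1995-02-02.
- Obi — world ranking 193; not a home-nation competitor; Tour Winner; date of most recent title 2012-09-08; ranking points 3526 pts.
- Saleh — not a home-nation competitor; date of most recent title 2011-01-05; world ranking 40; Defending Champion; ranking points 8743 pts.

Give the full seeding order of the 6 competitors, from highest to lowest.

By status category: Espinoza, Saleh and Ferreira (Defending Champion); then Obi (Tour Winner); then Takahashi and Fontaine (Qualifier).
Espinoza, Saleh and Ferreira are each not a home-nation competitor, so the next rule applies.
Among Espinoza, Saleh and Ferreira, by date of most recent title (earlier first): Espinoza (2008-09-09) before Saleh (2011-01-05) before Ferreira (2011-06-17).
Takahashi and Fontaine are each not a home-nation competitor, so the next rule applies.
Among Takahashi and Fontaine, by date of most recent title (earlier first): Takahashi (1995-02-02) before Fontaine (1995-02-27).
Full order: Espinoza, Saleh, Ferreira, Obi, Takahashi, Fontaine.

Espinoza, Saleh, Ferreira, Obi, Takahashi, Fontaine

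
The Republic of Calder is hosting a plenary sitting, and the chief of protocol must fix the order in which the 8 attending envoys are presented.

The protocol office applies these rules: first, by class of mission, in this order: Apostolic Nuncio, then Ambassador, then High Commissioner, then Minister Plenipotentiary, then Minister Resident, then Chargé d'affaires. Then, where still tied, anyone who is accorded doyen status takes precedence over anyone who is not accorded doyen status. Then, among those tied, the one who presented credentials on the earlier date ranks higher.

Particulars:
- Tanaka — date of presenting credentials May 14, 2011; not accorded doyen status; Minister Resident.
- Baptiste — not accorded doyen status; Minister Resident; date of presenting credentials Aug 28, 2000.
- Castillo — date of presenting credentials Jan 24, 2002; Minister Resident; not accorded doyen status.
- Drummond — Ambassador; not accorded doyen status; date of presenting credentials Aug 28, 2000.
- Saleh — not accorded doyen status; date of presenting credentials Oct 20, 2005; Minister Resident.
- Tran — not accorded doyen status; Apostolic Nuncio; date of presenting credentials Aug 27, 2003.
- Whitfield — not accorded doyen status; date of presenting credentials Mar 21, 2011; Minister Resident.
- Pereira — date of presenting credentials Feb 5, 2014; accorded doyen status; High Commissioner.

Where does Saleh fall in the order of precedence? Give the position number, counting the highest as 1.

6

By class of mission: Tran (Apostolic Nuncio); then Drummond (Ambassador); then Pereira (High Commissioner); then Baptiste, Castillo, Saleh, Whitfield and Tanaka (Minister Resident).
Baptiste, Castillo, Saleh, Whitfield and Tanaka are each not accorded doyen status, so the next rule applies.
Among Baptiste, Castillo, Saleh, Whitfield and Tanaka, by date of presenting credentials (earlier first): Baptiste (Aug 28, 2000) before Castillo (Jan 24, 2002) before Saleh (Oct 20, 2005) before Whitfield (Mar 21, 2011) before Tanaka (May 14, 2011).
Order: Tran, Drummond, Pereira, Baptiste, Castillo, Saleh, Whitfield, Tanaka. So position 6.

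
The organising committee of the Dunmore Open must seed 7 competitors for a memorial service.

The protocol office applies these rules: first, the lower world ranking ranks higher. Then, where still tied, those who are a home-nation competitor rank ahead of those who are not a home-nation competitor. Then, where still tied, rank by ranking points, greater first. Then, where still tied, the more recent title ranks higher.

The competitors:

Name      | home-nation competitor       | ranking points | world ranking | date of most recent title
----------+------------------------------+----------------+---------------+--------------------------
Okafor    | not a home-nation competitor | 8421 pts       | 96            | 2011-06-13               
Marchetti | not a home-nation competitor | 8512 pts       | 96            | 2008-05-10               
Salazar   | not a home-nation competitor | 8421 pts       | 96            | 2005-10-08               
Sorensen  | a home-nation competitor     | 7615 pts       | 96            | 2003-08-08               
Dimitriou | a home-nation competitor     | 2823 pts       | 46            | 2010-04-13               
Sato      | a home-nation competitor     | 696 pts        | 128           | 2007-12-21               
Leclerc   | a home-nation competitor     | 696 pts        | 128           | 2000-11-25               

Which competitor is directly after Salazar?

By world ranking (lower first): Dimitriou (46); then Sorensen, Marchetti, Okafor and Salazar (each 96); then Sato and Leclerc (both 128).
Among Sorensen, Marchetti, Okafor and Salazar, a home-nation competitor before not a home-nation competitor: Sorensen (a home-nation competitor) before Marchetti, Okafor and Salazar (not a home-nation competitor).
Among Marchetti, Okafor and Salazar, by ranking points (higher first): Marchetti (8512 pts) before Okafor and Salazar (8421 pts).
Among Okafor and Salazar, by date of most recent title (later first): Okafor (2011-06-13) before Salazar (2005-10-08).
Sato and Leclerc are each a home-nation competitor, so the next rule applies.
Sato and Leclerc both have ranking points 696 pts, so the next rule applies.
Among Sato and Leclerc, by date of most recent title (later first): Sato (2007-12-21) before Leclerc (2000-11-25).
Order: Dimitriou, Sorensen, Marchetti, Okafor, Salazar, Sato, Leclerc.

Sato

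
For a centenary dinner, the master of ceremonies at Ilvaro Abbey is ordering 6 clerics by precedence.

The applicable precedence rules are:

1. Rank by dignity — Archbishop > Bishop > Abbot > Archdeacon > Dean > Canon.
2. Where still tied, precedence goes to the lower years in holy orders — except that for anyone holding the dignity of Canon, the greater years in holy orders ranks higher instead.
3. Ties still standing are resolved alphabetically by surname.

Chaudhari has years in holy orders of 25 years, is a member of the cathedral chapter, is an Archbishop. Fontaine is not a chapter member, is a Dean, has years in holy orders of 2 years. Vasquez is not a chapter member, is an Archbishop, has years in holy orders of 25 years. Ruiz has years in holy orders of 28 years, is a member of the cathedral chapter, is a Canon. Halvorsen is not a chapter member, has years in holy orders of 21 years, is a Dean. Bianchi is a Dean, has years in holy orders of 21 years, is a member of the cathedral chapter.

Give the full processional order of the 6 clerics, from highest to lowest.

By dignity: Chaudhari and Vasquez (Archbishop); then Fontaine, Bianchi and Halvorsen (Dean); then Ruiz (Canon).
Chaudhari and Vasquez both have years in holy orders 25 years, so the next rule applies.
Among Chaudhari and Vasquez, alphabetically by surname: Chaudhari before Vasquez.
Among Fontaine, Bianchi and Halvorsen, by years in holy orders (lower first): Fontaine (2 years) before Bianchi and Halvorsen (21 years).
Among Bianchi and Halvorsen, alphabetically by surname: Bianchi before Halvorsen.
Full order: Chaudhari, Vasquez, Fontaine, Bianchi, Halvorsen, Ruiz.

Chaudhari, Vasquez, Fontaine, Bianchi, Halvorsen, Ruiz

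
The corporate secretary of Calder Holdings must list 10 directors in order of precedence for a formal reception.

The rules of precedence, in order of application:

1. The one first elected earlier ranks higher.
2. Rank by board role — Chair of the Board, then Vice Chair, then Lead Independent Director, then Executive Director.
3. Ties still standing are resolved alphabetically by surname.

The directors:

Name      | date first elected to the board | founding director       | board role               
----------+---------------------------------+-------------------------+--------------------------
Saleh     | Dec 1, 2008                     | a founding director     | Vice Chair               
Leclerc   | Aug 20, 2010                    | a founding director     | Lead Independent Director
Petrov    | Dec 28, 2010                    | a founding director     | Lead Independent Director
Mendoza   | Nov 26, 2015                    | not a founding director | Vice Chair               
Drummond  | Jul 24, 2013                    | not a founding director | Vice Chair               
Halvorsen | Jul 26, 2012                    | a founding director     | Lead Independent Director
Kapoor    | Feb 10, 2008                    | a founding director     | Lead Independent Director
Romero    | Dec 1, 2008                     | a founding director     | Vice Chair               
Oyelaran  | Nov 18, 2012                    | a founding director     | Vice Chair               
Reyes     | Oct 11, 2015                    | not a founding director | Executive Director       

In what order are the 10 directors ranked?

By date first elected to the board (earlier first): Kapoor (Feb 10, 2008); then Romero and Saleh (both Dec 1, 2008); then Leclerc (Aug 20, 2010); then Petrov (Dec 28, 2010); then Halvorsen (Jul 26, 2012); then Oyelaran (Nov 18, 2012); then Drummond (Jul 24, 2013); then Reyes (Oct 11, 2015); then Mendoza (Nov 26, 2015).
Romero and Saleh are each Vice Chair, so the next rule applies.
Among Romero and Saleh, alphabetically by surname: Romero before Saleh.
Full order: Kapoor, Romero, Saleh, Leclerc, Petrov, Halvorsen, Oyelaran, Drummond, Reyes, Mendoza.

Kapoor, Romero, Saleh, Leclerc, Petrov, Halvorsen, Oyelaran, Drummond, Reyes, Mendoza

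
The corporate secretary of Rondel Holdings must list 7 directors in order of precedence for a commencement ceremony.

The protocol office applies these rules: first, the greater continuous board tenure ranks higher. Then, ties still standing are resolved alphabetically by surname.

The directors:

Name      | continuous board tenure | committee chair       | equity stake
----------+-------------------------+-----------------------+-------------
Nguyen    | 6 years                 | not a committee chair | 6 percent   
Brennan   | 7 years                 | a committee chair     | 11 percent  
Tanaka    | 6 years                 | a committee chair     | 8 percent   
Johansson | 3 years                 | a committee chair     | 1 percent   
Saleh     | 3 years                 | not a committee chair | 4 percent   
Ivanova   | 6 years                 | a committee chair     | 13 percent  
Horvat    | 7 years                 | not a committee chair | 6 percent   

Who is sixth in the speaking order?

By continuous board tenure (higher first): Brennan and Horvat (both 7 years); then Ivanova, Nguyen and Tanaka (each 6 years); then Johansson and Saleh (both 3 years).
Among Brennan and Horvat, alphabetically by surname: Brennan before Horvat.
Among Ivanova, Nguyen and Tanaka, alphabetically by surname: Ivanova before Nguyen before Tanaka.
Among Johansson and Saleh, alphabetically by surname: Johansson before Saleh.
Order: Brennan, Horvat, Ivanova, Nguyen, Tanaka, Johansson, Saleh.

Johansson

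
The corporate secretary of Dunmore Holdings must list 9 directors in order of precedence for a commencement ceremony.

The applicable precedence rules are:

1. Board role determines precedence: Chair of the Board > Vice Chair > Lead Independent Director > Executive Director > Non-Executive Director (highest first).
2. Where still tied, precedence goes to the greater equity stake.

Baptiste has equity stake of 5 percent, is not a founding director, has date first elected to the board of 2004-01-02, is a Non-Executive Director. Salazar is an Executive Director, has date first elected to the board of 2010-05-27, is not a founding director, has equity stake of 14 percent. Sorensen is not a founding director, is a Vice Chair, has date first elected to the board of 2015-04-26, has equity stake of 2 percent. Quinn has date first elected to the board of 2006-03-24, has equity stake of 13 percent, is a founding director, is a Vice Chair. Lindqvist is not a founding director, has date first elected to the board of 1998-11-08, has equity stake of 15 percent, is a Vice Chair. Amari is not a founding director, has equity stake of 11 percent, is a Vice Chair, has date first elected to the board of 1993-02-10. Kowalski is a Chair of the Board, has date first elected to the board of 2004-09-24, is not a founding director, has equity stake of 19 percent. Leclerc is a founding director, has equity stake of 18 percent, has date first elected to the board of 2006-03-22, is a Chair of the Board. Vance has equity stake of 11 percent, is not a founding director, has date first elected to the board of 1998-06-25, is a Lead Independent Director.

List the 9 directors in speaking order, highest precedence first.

Kowalski, Leclerc, Lindqvist, Quinn, Amari, Sorensen, Vance, Salazar, Baptiste

By board role: Kowalski and Leclerc (Chair of the Board); then Lindqvist, Quinn, Amari and Sorensen (Vice Chair); then Vance (Lead Independent Director); then Salazar (Executive Director); then Baptiste (Non-Executive Director).
Among Kowalski and Leclerc, by equity stake (higher first): Kowalski (19 percent) before Leclerc (18 percent).
Among Lindqvist, Quinn, Amari and Sorensen, by equity stake (higher first): Lindqvist (15 percent) before Quinn (13 percent) before Amari (11 percent) before Sorensen (2 percent).
Full order: Kowalski, Leclerc, Lindqvist, Quinn, Amari, Sorensen, Vance, Salazar, Baptiste.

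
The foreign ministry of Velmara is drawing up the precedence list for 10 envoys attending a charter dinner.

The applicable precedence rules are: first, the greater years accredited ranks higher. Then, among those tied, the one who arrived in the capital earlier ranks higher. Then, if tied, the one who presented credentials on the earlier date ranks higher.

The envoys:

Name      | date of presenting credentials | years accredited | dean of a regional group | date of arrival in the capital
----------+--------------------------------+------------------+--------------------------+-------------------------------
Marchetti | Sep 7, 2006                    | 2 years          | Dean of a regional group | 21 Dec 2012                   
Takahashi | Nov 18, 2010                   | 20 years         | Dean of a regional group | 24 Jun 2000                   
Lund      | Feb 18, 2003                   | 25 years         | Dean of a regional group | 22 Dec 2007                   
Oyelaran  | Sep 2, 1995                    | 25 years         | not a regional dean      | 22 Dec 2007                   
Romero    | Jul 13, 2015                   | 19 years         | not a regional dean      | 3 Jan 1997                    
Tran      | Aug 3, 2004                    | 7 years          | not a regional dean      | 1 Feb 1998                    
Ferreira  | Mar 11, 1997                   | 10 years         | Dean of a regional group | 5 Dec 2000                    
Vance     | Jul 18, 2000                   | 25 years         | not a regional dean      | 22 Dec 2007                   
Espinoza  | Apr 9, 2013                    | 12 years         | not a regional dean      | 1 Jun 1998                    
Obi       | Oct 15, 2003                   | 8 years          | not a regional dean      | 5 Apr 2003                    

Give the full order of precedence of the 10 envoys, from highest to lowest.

Oyelaran, Vance, Lund, Takahashi, Romero, Espinoza, Ferreira, Obi, Tran, Marchetti

By years accredited (higher first): Oyelaran, Vance and Lund (each 25 years); then Takahashi (20 years); then Romero (19 years); then Espinoza (12 years); then Ferreira (10 years); then Obi (8 years); then Tran (7 years); then Marchetti (2 years).
Oyelaran, Vance and Lund all have date of arrival in the capital 22 Dec 2007, so the next rule applies.
Among Oyelaran, Vance and Lund, by date of presenting credentials (earlier first): Oyelaran (Sep 2, 1995) before Vance (Jul 18, 2000) before Lund (Feb 18, 2003).
Full order: Oyelaran, Vance, Lund, Takahashi, Romero, Espinoza, Ferreira, Obi, Tran, Marchetti.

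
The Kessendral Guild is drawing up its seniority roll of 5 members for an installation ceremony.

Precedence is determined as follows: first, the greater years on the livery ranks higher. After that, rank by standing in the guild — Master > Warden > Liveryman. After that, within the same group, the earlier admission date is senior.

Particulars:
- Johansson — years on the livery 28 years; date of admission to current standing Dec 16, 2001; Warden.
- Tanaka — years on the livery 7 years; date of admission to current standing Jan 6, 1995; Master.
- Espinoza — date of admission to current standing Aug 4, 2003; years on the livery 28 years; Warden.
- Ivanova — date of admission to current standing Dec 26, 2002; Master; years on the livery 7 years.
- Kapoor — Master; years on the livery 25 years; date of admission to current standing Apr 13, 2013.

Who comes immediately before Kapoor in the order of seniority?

By years on the livery (higher first): Johansson and Espinoza (both 28 years); then Kapoor (25 years); then Tanaka and Ivanova (both 7 years).
Johansson and Espinoza are each Warden, so the next rule applies.
Among Johansson and Espinoza, by date of admission to current standing (earlier first): Johansson (Dec 16, 2001) before Espinoza (Aug 4, 2003).
Tanaka and Ivanova are each Master, so the next rule applies.
Among Tanaka and Ivanova, by date of admission to current standing (earlier first): Tanaka (Jan 6, 1995) before Ivanova (Dec 26, 2002).
Order: Johansson, Espinoza, Kapoor, Tanaka, Ivanova.

Espinoza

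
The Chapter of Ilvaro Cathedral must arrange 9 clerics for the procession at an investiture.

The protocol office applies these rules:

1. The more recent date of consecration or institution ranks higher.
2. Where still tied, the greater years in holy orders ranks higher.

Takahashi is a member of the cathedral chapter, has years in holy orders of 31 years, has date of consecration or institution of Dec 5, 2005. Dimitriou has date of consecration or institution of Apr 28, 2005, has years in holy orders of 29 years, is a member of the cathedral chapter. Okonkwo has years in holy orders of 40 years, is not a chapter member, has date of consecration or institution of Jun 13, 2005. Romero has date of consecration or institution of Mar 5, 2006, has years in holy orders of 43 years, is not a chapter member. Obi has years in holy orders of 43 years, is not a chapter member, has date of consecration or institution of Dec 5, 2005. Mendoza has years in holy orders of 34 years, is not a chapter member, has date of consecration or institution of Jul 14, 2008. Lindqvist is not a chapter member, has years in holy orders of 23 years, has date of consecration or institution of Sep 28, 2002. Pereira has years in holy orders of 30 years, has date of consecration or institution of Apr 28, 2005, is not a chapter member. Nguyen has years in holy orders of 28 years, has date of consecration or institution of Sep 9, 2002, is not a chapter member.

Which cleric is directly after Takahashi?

Okonkwo

By date of consecration or institution (later first): Mendoza (Jul 14, 2008); then Romero (Mar 5, 2006); then Obi and Takahashi (both Dec 5, 2005); then Okonkwo (Jun 13, 2005); then Pereira and Dimitriou (both Apr 28, 2005); then Lindqvist (Sep 28, 2002); then Nguyen (Sep 9, 2002).
Among Obi and Takahashi, by years in holy orders (higher first): Obi (43 years) before Takahashi (31 years).
Among Pereira and Dimitriou, by years in holy orders (higher first): Pereira (30 years) before Dimitriou (29 years).
Order: Mendoza, Romero, Obi, Takahashi, Okonkwo, Pereira, Dimitriou, Lindqvist, Nguyen.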